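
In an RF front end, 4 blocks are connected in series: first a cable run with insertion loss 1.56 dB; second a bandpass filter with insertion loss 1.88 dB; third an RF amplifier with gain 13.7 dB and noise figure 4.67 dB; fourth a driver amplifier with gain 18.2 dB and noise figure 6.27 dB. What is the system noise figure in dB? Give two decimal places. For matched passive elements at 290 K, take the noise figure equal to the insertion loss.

Convert to linear (a loss of L dB is a gain of −L dB): F_i = 10^(NF_i/10), G_i = 10^(G_i,dB/10)
  Stage 1: F_1 = 10^(1.56/10) = 1.432, G_1 = 10^(−1.56/10) = 0.6982
  Stage 2: F_2 = 10^(1.88/10) = 1.542, G_2 = 10^(−1.88/10) = 0.6486
  Stage 3: F_3 = 10^(4.67/10) = 2.931, G_3 = 10^(13.7/10) = 23.44
  Stage 4: F_4 = 10^(6.27/10) = 4.236, G_4 = 10^(18.2/10) = 66.07
Friis cascade:
  F = 1.432 + (1.542 − 1)/0.6982 + (2.931 − 1)/0.4529 + (4.236 − 1)/10.62 = 6.776
NF = 10 log₁₀(6.776) = 8.31 dB

8.31 dB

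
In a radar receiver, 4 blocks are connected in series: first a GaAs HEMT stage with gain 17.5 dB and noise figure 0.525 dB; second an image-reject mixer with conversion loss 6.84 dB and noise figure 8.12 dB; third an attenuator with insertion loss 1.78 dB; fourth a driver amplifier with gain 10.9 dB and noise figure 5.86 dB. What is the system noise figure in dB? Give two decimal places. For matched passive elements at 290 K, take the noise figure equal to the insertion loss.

Convert to linear (a loss of L dB is a gain of −L dB): F_i = 10^(NF_i/10), G_i = 10^(G_i,dB/10)
  Stage 1: F_1 = 10^(0.525/10) = 1.128, G_1 = 10^(17.5/10) = 56.23
  Stage 2: F_2 = 10^(8.12/10) = 6.486, G_2 = 10^(−6.84/10) = 0.2070
  Stage 3: F_3 = 10^(1.78/10) = 1.507, G_3 = 10^(−1.78/10) = 0.6637
  Stage 4: F_4 = 10^(5.86/10) = 3.855, G_4 = 10^(10.9/10) = 12.30
Friis cascade:
  F = 1.128 + (6.486 − 1)/56.23 + (1.507 − 1)/11.64 + (3.855 − 1)/7.727 = 1.639
NF = 10 log₁₀(1.639) = 2.15 dB

2.15 dB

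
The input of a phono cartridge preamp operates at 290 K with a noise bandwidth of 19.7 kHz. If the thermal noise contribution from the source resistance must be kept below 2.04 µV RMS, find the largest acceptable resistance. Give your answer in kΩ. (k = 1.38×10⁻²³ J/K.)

Johnson–Nyquist: V_n = √(4kTRB) ⇒ R = V_n² / (4kTB)
4kTB = 4 × 1.38×10⁻²³ × 290 × 1.97×10⁴ = 3.15×10⁻¹⁶
R = (2.04×10⁻⁶)² / 3.15×10⁻¹⁶ = 1.32×10⁴ Ω = 13.2 kΩ

13.2 kΩ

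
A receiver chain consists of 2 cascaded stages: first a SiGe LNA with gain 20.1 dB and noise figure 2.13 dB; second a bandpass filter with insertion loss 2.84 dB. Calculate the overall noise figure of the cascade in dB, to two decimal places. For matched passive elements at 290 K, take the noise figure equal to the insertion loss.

2.15 dB

Convert to linear (a loss of L dB is a gain of −L dB): F_i = 10^(NF_i/10), G_i = 10^(G_i,dB/10)
  Stage 1: F_1 = 10^(2.13/10) = 1.633, G_1 = 10^(20.1/10) = 102.3
  Stage 2: F_2 = 10^(2.84/10) = 1.923, G_2 = 10^(−2.84/10) = 0.5200
Friis cascade:
  F = 1.633 + (1.923 − 1)/102.3 = 1.642
NF = 10 log₁₀(1.642) = 2.15 dB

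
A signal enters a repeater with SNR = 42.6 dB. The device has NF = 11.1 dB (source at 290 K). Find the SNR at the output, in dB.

By definition F = SNR_in/SNR_out, so in dB: SNR_out = SNR_in − NF
SNR_out = 42.6 − 11.1 = 31.5 dB

31.5 dB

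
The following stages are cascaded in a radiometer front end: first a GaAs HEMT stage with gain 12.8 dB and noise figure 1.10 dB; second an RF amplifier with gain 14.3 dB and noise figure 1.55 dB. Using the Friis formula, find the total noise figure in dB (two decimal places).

1.18 dB

Convert to linear (a loss of L dB is a gain of −L dB): F_i = 10^(NF_i/10), G_i = 10^(G_i,dB/10)
  Stage 1: F_1 = 10^(1.10/10) = 1.288, G_1 = 10^(12.8/10) = 19.05
  Stage 2: F_2 = 10^(1.55/10) = 1.429, G_2 = 10^(14.3/10) = 26.92
Friis cascade:
  F = 1.288 + (1.429 − 1)/19.05 = 1.311
NF = 10 log₁₀(1.311) = 1.18 dB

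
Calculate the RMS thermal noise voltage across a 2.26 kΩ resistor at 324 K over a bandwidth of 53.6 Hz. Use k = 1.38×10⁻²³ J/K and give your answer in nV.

46.5 nV

V_n = √(4kTRB)
4kTRB = 4 × 1.38×10⁻²³ × 324 × 2.26×10³ × 5.36×10¹ = 2.17×10⁻¹⁵ V²
V_n = √(2.17×10⁻¹⁵) = 4.65×10⁻⁸ V = 46.5 nV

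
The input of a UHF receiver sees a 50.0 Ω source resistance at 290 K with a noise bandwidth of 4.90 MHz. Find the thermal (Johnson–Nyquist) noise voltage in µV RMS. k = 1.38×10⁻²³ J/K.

V_n = √(4kTRB)
4kTRB = 4 × 1.38×10⁻²³ × 290 × 5.00×10¹ × 4.90×10⁶ = 3.92×10⁻¹² V²
V_n = √(3.92×10⁻¹²) = 1.98×10⁻⁶ V = 1.98 µV

1.98 µV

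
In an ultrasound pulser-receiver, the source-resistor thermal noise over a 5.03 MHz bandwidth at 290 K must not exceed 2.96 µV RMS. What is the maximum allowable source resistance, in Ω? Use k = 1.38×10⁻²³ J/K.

Johnson–Nyquist: V_n = √(4kTRB) ⇒ R = V_n² / (4kTB)
4kTB = 4 × 1.38×10⁻²³ × 290 × 5.03×10⁶ = 8.05×10⁻¹⁴
R = (2.96×10⁻⁶)² / 8.05×10⁻¹⁴ = 1.09×10² Ω = 109 Ω

109 Ω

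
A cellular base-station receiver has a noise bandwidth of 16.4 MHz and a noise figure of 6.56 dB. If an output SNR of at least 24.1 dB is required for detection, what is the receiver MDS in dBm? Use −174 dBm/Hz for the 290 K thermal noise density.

−71.2 dBm

Sensitivity = −174 + 10 log₁₀(B) + NF + SNR_min
= −174 + 72.15 + 6.56 + 24.1
= −71.19 dBm → −71.2 dBm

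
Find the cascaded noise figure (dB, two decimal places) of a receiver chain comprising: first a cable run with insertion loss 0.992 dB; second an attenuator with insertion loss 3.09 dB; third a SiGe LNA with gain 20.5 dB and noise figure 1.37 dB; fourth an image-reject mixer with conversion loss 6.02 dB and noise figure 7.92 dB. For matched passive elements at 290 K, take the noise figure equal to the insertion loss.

Convert to linear (a loss of L dB is a gain of −L dB): F_i = 10^(NF_i/10), G_i = 10^(G_i,dB/10)
  Stage 1: F_1 = 10^(0.992/10) = 1.257, G_1 = 10^(−0.992/10) = 0.7958
  Stage 2: F_2 = 10^(3.09/10) = 2.037, G_2 = 10^(−3.09/10) = 0.4909
  Stage 3: F_3 = 10^(1.37/10) = 1.371, G_3 = 10^(20.5/10) = 112.2
  Stage 4: F_4 = 10^(7.92/10) = 6.194, G_4 = 10^(−6.02/10) = 0.2500
Friis cascade:
  F = 1.257 + (2.037 − 1)/0.7958 + (1.371 − 1)/0.3907 + (6.194 − 1)/43.83 = 3.628
NF = 10 log₁₀(3.628) = 5.60 dB

5.60 dB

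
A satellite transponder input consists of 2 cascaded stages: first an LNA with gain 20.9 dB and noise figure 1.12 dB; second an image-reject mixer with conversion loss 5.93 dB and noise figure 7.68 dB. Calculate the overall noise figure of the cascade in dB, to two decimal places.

1.25 dB

Convert to linear (a loss of L dB is a gain of −L dB): F_i = 10^(NF_i/10), G_i = 10^(G_i,dB/10)
  Stage 1: F_1 = 10^(1.12/10) = 1.294, G_1 = 10^(20.9/10) = 123.0
  Stage 2: F_2 = 10^(7.68/10) = 5.861, G_2 = 10^(−5.93/10) = 0.2553
Friis cascade:
  F = 1.294 + (5.861 − 1)/123.0 = 1.334
NF = 10 log₁₀(1.334) = 1.25 dB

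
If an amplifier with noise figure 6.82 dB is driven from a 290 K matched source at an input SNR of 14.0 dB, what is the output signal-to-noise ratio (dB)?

By definition F = SNR_in/SNR_out, so in dB: SNR_out = SNR_in − NF
SNR_out = 14.0 − 6.82 = 7.18 dB

7.18 dB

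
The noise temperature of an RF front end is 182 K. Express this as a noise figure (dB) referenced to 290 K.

2.12 dB

F = 1 + T_e/T₀ = 1 + 182/290 = 1.62759
NF = 10 log₁₀(1.62759) = 2.12 dB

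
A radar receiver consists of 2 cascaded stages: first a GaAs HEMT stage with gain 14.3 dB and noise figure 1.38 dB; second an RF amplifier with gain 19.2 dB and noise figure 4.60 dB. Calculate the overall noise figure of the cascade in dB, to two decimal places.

1.60 dB

Convert to linear (a loss of L dB is a gain of −L dB): F_i = 10^(NF_i/10), G_i = 10^(G_i,dB/10)
  Stage 1: F_1 = 10^(1.38/10) = 1.374, G_1 = 10^(14.3/10) = 26.92
  Stage 2: F_2 = 10^(4.60/10) = 2.884, G_2 = 10^(19.2/10) = 83.18
Friis cascade:
  F = 1.374 + (2.884 − 1)/26.92 = 1.444
NF = 10 log₁₀(1.444) = 1.60 dB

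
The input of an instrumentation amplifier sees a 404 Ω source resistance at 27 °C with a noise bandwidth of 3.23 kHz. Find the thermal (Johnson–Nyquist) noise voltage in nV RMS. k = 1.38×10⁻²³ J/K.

147 nV

T = 27 °C + 273.15 = 300.15 K
V_n = √(4kTRB)
4kTRB = 4 × 1.38×10⁻²³ × 300.15 × 4.04×10² × 3.23×10³ = 2.16×10⁻¹⁴ V²
V_n = √(2.16×10⁻¹⁴) = 1.47×10⁻⁷ V = 147 nV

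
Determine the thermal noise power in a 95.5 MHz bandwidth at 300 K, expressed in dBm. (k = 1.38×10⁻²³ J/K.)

P_n = kTB = 1.38×10⁻²³ × 300 × 9.55×10⁷ = 3.95×10⁻¹³ W
In dBm: 10 log₁₀(3.95×10⁻¹³ / 10⁻³) = −94.0 dBm

−94.0 dBm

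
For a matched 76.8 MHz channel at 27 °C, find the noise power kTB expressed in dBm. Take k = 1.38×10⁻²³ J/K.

T = 27 °C + 273.15 = 300.15 K
P_n = kTB = 1.38×10⁻²³ × 300.15 × 7.68×10⁷ = 3.18×10⁻¹³ W
In dBm: 10 log₁₀(3.18×10⁻¹³ / 10⁻³) = −95.0 dBm

−95.0 dBm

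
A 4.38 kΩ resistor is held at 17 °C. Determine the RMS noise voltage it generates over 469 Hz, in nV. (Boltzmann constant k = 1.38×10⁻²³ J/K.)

181 nV

T = 17 °C + 273.15 = 290.15 K
V_n = √(4kTRB)
4kTRB = 4 × 1.38×10⁻²³ × 290.15 × 4.38×10³ × 4.69×10² = 3.29×10⁻¹⁴ V²
V_n = √(3.29×10⁻¹⁴) = 1.81×10⁻⁷ V = 181 nV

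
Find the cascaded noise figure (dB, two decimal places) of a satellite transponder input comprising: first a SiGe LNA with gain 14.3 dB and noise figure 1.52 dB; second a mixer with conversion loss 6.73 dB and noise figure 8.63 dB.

2.18 dB

Convert to linear (a loss of L dB is a gain of −L dB): F_i = 10^(NF_i/10), G_i = 10^(G_i,dB/10)
  Stage 1: F_1 = 10^(1.52/10) = 1.419, G_1 = 10^(14.3/10) = 26.92
  Stage 2: F_2 = 10^(8.63/10) = 7.295, G_2 = 10^(−6.73/10) = 0.2123
Friis cascade:
  F = 1.419 + (7.295 − 1)/26.92 = 1.653
NF = 10 log₁₀(1.653) = 2.18 dB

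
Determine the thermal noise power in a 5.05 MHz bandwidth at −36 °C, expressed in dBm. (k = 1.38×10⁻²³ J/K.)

T = −36 °C + 273.15 = 237.15 K
P_n = kTB = 1.38×10⁻²³ × 237.15 × 5.05×10⁶ = 1.65×10⁻¹⁴ W
In dBm: 10 log₁₀(1.65×10⁻¹⁴ / 10⁻³) = −107.8 dBm

−107.8 dBm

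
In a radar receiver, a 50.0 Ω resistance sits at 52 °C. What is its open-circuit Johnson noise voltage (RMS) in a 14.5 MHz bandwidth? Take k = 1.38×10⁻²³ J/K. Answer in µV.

3.61 µV

T = 52 °C + 273.15 = 325.15 K
V_n = √(4kTRB)
4kTRB = 4 × 1.38×10⁻²³ × 325.15 × 5.00×10¹ × 1.45×10⁷ = 1.30×10⁻¹¹ V²
V_n = √(1.30×10⁻¹¹) = 3.61×10⁻⁶ V = 3.61 µV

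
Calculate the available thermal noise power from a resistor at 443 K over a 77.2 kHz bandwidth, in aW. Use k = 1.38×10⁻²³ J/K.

472 aW

P_n = kTB = 1.38×10⁻²³ × 443 × 7.72×10⁴ = 4.72×10⁻¹⁶ W = 472 aW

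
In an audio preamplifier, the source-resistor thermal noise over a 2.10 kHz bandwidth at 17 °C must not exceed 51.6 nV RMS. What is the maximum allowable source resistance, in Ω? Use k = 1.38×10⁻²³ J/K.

79.2 Ω

T = 17 °C + 273.15 = 290.15 K
Johnson–Nyquist: V_n = √(4kTRB) ⇒ R = V_n² / (4kTB)
4kTB = 4 × 1.38×10⁻²³ × 290.15 × 2.10×10³ = 3.36×10⁻¹⁷
R = (5.16×10⁻⁸)² / 3.36×10⁻¹⁷ = 7.92×10¹ Ω = 79.2 Ω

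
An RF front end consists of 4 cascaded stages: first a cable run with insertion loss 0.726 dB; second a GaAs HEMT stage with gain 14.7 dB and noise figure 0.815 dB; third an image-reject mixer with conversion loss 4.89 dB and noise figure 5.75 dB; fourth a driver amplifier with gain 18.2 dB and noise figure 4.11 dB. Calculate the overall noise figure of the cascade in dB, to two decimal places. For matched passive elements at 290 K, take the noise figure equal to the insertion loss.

Convert to linear (a loss of L dB is a gain of −L dB): F_i = 10^(NF_i/10), G_i = 10^(G_i,dB/10)
  Stage 1: F_1 = 10^(0.726/10) = 1.182, G_1 = 10^(−0.726/10) = 0.8461
  Stage 2: F_2 = 10^(0.815/10) = 1.206, G_2 = 10^(14.7/10) = 29.51
  Stage 3: F_3 = 10^(5.75/10) = 3.758, G_3 = 10^(−4.89/10) = 0.3243
  Stage 4: F_4 = 10^(4.11/10) = 2.576, G_4 = 10^(18.2/10) = 66.07
Friis cascade:
  F = 1.182 + (1.206 − 1)/0.8461 + (3.758 − 1)/24.97 + (2.576 − 1)/8.098 = 1.731
NF = 10 log₁₀(1.731) = 2.38 dB

2.38 dB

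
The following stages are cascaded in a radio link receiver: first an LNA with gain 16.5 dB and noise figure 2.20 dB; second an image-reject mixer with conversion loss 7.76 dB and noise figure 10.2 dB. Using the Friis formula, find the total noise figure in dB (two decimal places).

Convert to linear (a loss of L dB is a gain of −L dB): F_i = 10^(NF_i/10), G_i = 10^(G_i,dB/10)
  Stage 1: F_1 = 10^(2.20/10) = 1.660, G_1 = 10^(16.5/10) = 44.67
  Stage 2: F_2 = 10^(10.2/10) = 10.47, G_2 = 10^(−7.76/10) = 0.1675
Friis cascade:
  F = 1.660 + (10.47 − 1)/44.67 = 1.872
NF = 10 log₁₀(1.872) = 2.72 dB

2.72 dB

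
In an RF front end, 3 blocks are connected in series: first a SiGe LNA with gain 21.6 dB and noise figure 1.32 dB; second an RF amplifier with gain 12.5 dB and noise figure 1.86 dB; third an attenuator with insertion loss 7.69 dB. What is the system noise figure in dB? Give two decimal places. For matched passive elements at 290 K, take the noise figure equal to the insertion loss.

1.34 dB

Convert to linear (a loss of L dB is a gain of −L dB): F_i = 10^(NF_i/10), G_i = 10^(G_i,dB/10)
  Stage 1: F_1 = 10^(1.32/10) = 1.355, G_1 = 10^(21.6/10) = 144.5
  Stage 2: F_2 = 10^(1.86/10) = 1.535, G_2 = 10^(12.5/10) = 17.78
  Stage 3: F_3 = 10^(7.69/10) = 5.875, G_3 = 10^(−7.69/10) = 0.1702
Friis cascade:
  F = 1.355 + (1.535 − 1)/144.5 + (5.875 − 1)/2570 = 1.361
NF = 10 log₁₀(1.361) = 1.34 dB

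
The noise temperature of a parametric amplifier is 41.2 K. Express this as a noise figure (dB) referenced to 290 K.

F = 1 + T_e/T₀ = 1 + 41.2/290 = 1.14207
NF = 10 log₁₀(1.14207) = 0.577 dB

0.577 dB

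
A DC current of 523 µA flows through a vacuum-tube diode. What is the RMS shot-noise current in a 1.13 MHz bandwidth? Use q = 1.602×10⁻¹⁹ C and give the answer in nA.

13.8 nA

I_n = √(2qI·B)
2qI·B = 2 × 1.602×10⁻¹⁹ × 5.23×10⁻⁴ × 1.13×10⁶ = 1.89×10⁻¹⁶ A²
I_n = √(1.89×10⁻¹⁶) = 1.38×10⁻⁸ A = 13.8 nA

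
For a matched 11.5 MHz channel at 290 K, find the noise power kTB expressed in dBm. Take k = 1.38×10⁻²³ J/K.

−103.4 dBm

P_n = kTB = 1.38×10⁻²³ × 290 × 1.15×10⁷ = 4.60×10⁻¹⁴ W
In dBm: 10 log₁₀(4.60×10⁻¹⁴ / 10⁻³) = −103.4 dBm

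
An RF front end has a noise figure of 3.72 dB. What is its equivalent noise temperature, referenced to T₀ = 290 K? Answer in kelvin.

393 K

F = 10^(3.72/10) = 2.35505
T_e = (F − 1)·T₀ = (2.35505 − 1) × 290 = 393 K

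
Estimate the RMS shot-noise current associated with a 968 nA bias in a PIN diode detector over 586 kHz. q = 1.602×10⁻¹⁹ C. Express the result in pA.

I_n = √(2qI·B)
2qI·B = 2 × 1.602×10⁻¹⁹ × 9.68×10⁻⁷ × 5.86×10⁵ = 1.82×10⁻¹⁹ A²
I_n = √(1.82×10⁻¹⁹) = 4.26×10⁻¹⁰ A = 426 pA

426 pA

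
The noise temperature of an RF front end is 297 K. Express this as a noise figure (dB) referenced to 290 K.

F = 1 + T_e/T₀ = 1 + 297/290 = 2.02414
NF = 10 log₁₀(2.02414) = 3.06 dB

3.06 dB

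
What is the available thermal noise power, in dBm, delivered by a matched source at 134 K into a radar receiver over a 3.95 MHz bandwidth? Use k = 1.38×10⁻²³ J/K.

−111.4 dBm

P_n = kTB = 1.38×10⁻²³ × 134 × 3.95×10⁶ = 7.30×10⁻¹⁵ W
In dBm: 10 log₁₀(7.30×10⁻¹⁵ / 10⁻³) = −111.4 dBm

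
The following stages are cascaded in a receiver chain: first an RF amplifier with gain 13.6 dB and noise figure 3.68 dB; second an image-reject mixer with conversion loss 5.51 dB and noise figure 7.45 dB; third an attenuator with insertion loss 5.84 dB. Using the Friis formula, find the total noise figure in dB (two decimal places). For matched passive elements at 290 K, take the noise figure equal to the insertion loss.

4.73 dB

Convert to linear (a loss of L dB is a gain of −L dB): F_i = 10^(NF_i/10), G_i = 10^(G_i,dB/10)
  Stage 1: F_1 = 10^(3.68/10) = 2.333, G_1 = 10^(13.6/10) = 22.91
  Stage 2: F_2 = 10^(7.45/10) = 5.559, G_2 = 10^(−5.51/10) = 0.2812
  Stage 3: F_3 = 10^(5.84/10) = 3.837, G_3 = 10^(−5.84/10) = 0.2606
Friis cascade:
  F = 2.333 + (5.559 − 1)/22.91 + (3.837 − 1)/6.442 = 2.973
NF = 10 log₁₀(2.973) = 4.73 dB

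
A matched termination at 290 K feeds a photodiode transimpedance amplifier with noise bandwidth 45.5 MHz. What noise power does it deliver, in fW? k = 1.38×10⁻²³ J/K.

P_n = kTB = 1.38×10⁻²³ × 290 × 4.55×10⁷ = 1.82×10⁻¹³ W = 182 fW

182 fW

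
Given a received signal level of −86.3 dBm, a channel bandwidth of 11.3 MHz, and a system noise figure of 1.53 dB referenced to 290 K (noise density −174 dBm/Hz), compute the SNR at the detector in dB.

15.6 dB

Noise floor: N = −174 + 10 log₁₀(B) + NF
10 log₁₀(1.13×10⁷) = 70.53 dB
N = −174 + 70.53 + 1.53 = −101.94 dBm
SNR = P_sig − N = −86.3 − (−101.94) = 15.64 dB → 15.6 dB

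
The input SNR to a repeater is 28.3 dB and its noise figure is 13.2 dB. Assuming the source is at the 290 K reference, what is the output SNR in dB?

By definition F = SNR_in/SNR_out, so in dB: SNR_out = SNR_in − NF
SNR_out = 28.3 − 13.2 = 15.1 dB

15.1 dB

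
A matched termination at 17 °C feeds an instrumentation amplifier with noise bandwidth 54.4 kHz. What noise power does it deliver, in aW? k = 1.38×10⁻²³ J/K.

218 aW

T = 17 °C + 273.15 = 290.15 K
P_n = kTB = 1.38×10⁻²³ × 290.15 × 5.44×10⁴ = 2.18×10⁻¹⁶ W = 218 aW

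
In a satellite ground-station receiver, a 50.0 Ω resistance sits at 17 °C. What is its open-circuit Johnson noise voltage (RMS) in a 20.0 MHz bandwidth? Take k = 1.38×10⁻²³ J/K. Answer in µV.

4.00 µV

T = 17 °C + 273.15 = 290.15 K
V_n = √(4kTRB)
4kTRB = 4 × 1.38×10⁻²³ × 290.15 × 5.00×10¹ × 2.00×10⁷ = 1.60×10⁻¹¹ V²
V_n = √(1.60×10⁻¹¹) = 4.00×10⁻⁶ V = 4.00 µV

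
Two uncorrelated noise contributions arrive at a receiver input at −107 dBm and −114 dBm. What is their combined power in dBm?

−106.2 dBm

Convert to linear, add, convert back:
P₁ = 2.00×10⁻¹⁴ W, P₂ = 3.98×10⁻¹⁵ W
P_tot = 2.39×10⁻¹⁴ W → 10 log₁₀(P_tot / 10⁻³) = −106.2 dBm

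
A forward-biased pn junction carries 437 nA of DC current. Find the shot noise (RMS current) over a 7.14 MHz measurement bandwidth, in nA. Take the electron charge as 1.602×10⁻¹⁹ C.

1.00 nA

I_n = √(2qI·B)
2qI·B = 2 × 1.602×10⁻¹⁹ × 4.37×10⁻⁷ × 7.14×10⁶ = 1.00×10⁻¹⁸ A²
I_n = √(1.00×10⁻¹⁸) = 1.00×10⁻⁹ A = 1.00 nA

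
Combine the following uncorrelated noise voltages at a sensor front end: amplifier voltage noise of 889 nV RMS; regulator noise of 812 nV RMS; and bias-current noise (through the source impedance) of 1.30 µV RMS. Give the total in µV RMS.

Uncorrelated sources add in power (mean-square): V_tot = √(ΣV_i²)
V_tot = √[(8.89×10⁻⁷)² + (8.12×10⁻⁷)² + (1.30×10⁻⁶)²] = 1.77×10⁻⁶ V = 1.77 µV

1.77 µV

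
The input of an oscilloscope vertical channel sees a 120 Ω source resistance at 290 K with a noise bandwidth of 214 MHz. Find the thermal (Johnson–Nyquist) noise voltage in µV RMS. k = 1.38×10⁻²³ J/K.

V_n = √(4kTRB)
4kTRB = 4 × 1.38×10⁻²³ × 290 × 1.20×10² × 2.14×10⁸ = 4.11×10⁻¹⁰ V²
V_n = √(4.11×10⁻¹⁰) = 2.03×10⁻⁵ V = 20.3 µV

20.3 µV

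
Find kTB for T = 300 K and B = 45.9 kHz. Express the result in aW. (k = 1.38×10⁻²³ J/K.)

190 aW

P_n = kTB = 1.38×10⁻²³ × 300 × 4.59×10⁴ = 1.90×10⁻¹⁶ W = 190 aW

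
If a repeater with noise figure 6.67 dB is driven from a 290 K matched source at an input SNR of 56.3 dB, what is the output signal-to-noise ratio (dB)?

49.63 dB

By definition F = SNR_in/SNR_out, so in dB: SNR_out = SNR_in − NF
SNR_out = 56.3 − 6.67 = 49.63 dB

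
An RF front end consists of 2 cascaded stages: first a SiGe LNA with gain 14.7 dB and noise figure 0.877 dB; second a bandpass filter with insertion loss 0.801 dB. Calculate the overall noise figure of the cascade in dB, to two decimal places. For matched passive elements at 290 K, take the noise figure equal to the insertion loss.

Convert to linear (a loss of L dB is a gain of −L dB): F_i = 10^(NF_i/10), G_i = 10^(G_i,dB/10)
  Stage 1: F_1 = 10^(0.877/10) = 1.224, G_1 = 10^(14.7/10) = 29.51
  Stage 2: F_2 = 10^(0.801/10) = 1.203, G_2 = 10^(−0.801/10) = 0.8316
Friis cascade:
  F = 1.224 + (1.203 − 1)/29.51 = 1.231
NF = 10 log₁₀(1.231) = 0.90 dB

0.90 dB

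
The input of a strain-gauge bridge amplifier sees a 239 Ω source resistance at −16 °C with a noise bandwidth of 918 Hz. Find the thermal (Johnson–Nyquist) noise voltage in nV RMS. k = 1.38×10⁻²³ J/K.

55.8 nV

T = −16 °C + 273.15 = 257.15 K
V_n = √(4kTRB)
4kTRB = 4 × 1.38×10⁻²³ × 257.15 × 2.39×10² × 9.18×10² = 3.11×10⁻¹⁵ V²
V_n = √(3.11×10⁻¹⁵) = 5.58×10⁻⁸ V = 55.8 nV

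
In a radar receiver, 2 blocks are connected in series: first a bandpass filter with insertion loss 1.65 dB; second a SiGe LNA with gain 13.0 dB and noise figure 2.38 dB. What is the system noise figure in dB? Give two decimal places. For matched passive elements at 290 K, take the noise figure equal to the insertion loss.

Convert to linear (a loss of L dB is a gain of −L dB): F_i = 10^(NF_i/10), G_i = 10^(G_i,dB/10)
  Stage 1: F_1 = 10^(1.65/10) = 1.462, G_1 = 10^(−1.65/10) = 0.6839
  Stage 2: F_2 = 10^(2.38/10) = 1.730, G_2 = 10^(13.0/10) = 19.95
Friis cascade:
  F = 1.462 + (1.730 − 1)/0.6839 = 2.529
NF = 10 log₁₀(2.529) = 4.03 dB

4.03 dB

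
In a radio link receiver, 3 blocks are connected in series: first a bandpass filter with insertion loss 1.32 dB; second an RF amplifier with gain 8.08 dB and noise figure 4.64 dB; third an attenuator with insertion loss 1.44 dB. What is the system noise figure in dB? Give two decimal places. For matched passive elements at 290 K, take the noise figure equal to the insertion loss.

Convert to linear (a loss of L dB is a gain of −L dB): F_i = 10^(NF_i/10), G_i = 10^(G_i,dB/10)
  Stage 1: F_1 = 10^(1.32/10) = 1.355, G_1 = 10^(−1.32/10) = 0.7379
  Stage 2: F_2 = 10^(4.64/10) = 2.911, G_2 = 10^(8.08/10) = 6.427
  Stage 3: F_3 = 10^(1.44/10) = 1.393, G_3 = 10^(−1.44/10) = 0.7178
Friis cascade:
  F = 1.355 + (2.911 − 1)/0.7379 + (1.393 − 1)/4.742 = 4.027
NF = 10 log₁₀(4.027) = 6.05 dB

6.05 dB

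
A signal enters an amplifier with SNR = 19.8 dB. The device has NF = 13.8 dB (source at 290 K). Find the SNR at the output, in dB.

6.0 dB

By definition F = SNR_in/SNR_out, so in dB: SNR_out = SNR_in − NF
SNR_out = 19.8 − 13.8 = 6.0 dB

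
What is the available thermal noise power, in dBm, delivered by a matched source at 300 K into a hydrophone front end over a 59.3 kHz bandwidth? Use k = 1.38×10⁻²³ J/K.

−126.1 dBm

P_n = kTB = 1.38×10⁻²³ × 300 × 5.93×10⁴ = 2.46×10⁻¹⁶ W
In dBm: 10 log₁₀(2.46×10⁻¹⁶ / 10⁻³) = −126.1 dBm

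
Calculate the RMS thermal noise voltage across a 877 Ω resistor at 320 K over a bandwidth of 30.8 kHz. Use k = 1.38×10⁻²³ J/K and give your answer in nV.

V_n = √(4kTRB)
4kTRB = 4 × 1.38×10⁻²³ × 320 × 8.77×10² × 3.08×10⁴ = 4.77×10⁻¹³ V²
V_n = √(4.77×10⁻¹³) = 6.91×10⁻⁷ V = 691 nV

691 nV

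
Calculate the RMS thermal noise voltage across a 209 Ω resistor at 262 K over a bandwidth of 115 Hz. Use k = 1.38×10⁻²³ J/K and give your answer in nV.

V_n = √(4kTRB)
4kTRB = 4 × 1.38×10⁻²³ × 262 × 2.09×10² × 1.15×10² = 3.48×10⁻¹⁶ V²
V_n = √(3.48×10⁻¹⁶) = 1.86×10⁻⁸ V = 18.6 nV

18.6 nV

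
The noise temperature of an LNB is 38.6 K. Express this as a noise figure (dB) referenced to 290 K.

F = 1 + T_e/T₀ = 1 + 38.6/290 = 1.1331
NF = 10 log₁₀(1.1331) = 0.543 dB

0.543 dB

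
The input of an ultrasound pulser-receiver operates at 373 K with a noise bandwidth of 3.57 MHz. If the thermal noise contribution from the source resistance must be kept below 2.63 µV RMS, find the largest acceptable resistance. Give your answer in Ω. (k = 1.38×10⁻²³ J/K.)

Johnson–Nyquist: V_n = √(4kTRB) ⇒ R = V_n² / (4kTB)
4kTB = 4 × 1.38×10⁻²³ × 373 × 3.57×10⁶ = 7.35×10⁻¹⁴
R = (2.63×10⁻⁶)² / 7.35×10⁻¹⁴ = 9.41×10¹ Ω = 94.1 Ω

94.1 Ω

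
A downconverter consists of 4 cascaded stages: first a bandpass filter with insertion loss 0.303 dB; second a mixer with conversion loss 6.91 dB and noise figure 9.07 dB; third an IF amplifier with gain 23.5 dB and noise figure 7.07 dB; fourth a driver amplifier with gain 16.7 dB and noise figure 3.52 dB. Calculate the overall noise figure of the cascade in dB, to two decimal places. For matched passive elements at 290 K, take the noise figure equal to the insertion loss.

Convert to linear (a loss of L dB is a gain of −L dB): F_i = 10^(NF_i/10), G_i = 10^(G_i,dB/10)
  Stage 1: F_1 = 10^(0.303/10) = 1.072, G_1 = 10^(−0.303/10) = 0.9326
  Stage 2: F_2 = 10^(9.07/10) = 8.072, G_2 = 10^(−6.91/10) = 0.2037
  Stage 3: F_3 = 10^(7.07/10) = 5.093, G_3 = 10^(23.5/10) = 223.9
  Stage 4: F_4 = 10^(3.52/10) = 2.249, G_4 = 10^(16.7/10) = 46.77
Friis cascade:
  F = 1.072 + (8.072 − 1)/0.9326 + (5.093 − 1)/0.1900 + (2.249 − 1)/42.53 = 30.23
NF = 10 log₁₀(30.23) = 14.80 dB

14.80 dB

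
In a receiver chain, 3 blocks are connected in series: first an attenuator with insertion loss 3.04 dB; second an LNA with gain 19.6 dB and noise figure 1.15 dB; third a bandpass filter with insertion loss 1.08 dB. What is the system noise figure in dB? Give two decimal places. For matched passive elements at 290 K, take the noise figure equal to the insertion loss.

4.20 dB

Convert to linear (a loss of L dB is a gain of −L dB): F_i = 10^(NF_i/10), G_i = 10^(G_i,dB/10)
  Stage 1: F_1 = 10^(3.04/10) = 2.014, G_1 = 10^(−3.04/10) = 0.4966
  Stage 2: F_2 = 10^(1.15/10) = 1.303, G_2 = 10^(19.6/10) = 91.20
  Stage 3: F_3 = 10^(1.08/10) = 1.282, G_3 = 10^(−1.08/10) = 0.7798
Friis cascade:
  F = 2.014 + (1.303 − 1)/0.4966 + (1.282 − 1)/45.29 = 2.630
NF = 10 log₁₀(2.630) = 4.20 dB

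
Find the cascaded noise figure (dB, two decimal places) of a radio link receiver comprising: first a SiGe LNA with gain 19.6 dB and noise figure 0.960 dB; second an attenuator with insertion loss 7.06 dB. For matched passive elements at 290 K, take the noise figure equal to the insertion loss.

1.11 dB

Convert to linear (a loss of L dB is a gain of −L dB): F_i = 10^(NF_i/10), G_i = 10^(G_i,dB/10)
  Stage 1: F_1 = 10^(0.960/10) = 1.247, G_1 = 10^(19.6/10) = 91.20
  Stage 2: F_2 = 10^(7.06/10) = 5.082, G_2 = 10^(−7.06/10) = 0.1968
Friis cascade:
  F = 1.247 + (5.082 − 1)/91.20 = 1.292
NF = 10 log₁₀(1.292) = 1.11 dB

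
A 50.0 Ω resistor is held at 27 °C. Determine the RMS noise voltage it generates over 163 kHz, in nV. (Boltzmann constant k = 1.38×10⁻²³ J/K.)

367 nV

T = 27 °C + 273.15 = 300.15 K
V_n = √(4kTRB)
4kTRB = 4 × 1.38×10⁻²³ × 300.15 × 5.00×10¹ × 1.63×10⁵ = 1.35×10⁻¹³ V²
V_n = √(1.35×10⁻¹³) = 3.67×10⁻⁷ V = 367 nV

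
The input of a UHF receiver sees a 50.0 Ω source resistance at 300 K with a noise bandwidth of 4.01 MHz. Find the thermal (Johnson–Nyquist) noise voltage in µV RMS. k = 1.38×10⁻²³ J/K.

V_n = √(4kTRB)
4kTRB = 4 × 1.38×10⁻²³ × 300 × 5.00×10¹ × 4.01×10⁶ = 3.32×10⁻¹² V²
V_n = √(3.32×10⁻¹²) = 1.82×10⁻⁶ V = 1.82 µV

1.82 µV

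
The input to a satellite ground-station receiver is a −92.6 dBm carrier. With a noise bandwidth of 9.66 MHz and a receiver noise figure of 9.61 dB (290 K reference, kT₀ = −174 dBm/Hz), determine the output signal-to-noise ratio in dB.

Noise floor: N = −174 + 10 log₁₀(B) + NF
10 log₁₀(9.66×10⁶) = 69.85 dB
N = −174 + 69.85 + 9.61 = −94.54 dBm
SNR = P_sig − N = −92.6 − (−94.54) = 1.94 dB → 1.9 dB

1.9 dB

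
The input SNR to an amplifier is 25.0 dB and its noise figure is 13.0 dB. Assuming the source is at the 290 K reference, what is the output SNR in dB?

12.0 dB

By definition F = SNR_in/SNR_out, so in dB: SNR_out = SNR_in − NF
SNR_out = 25.0 − 13.0 = 12.0 dB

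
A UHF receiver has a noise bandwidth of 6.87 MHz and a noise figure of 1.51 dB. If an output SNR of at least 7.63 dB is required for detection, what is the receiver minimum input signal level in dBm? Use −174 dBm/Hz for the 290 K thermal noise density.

Sensitivity = −174 + 10 log₁₀(B) + NF + SNR_min
= −174 + 68.37 + 1.51 + 7.63
= −96.49 dBm → −96.5 dBm

−96.5 dBm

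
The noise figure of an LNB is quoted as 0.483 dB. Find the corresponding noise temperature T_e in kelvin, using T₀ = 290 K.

34.1 K

F = 10^(0.483/10) = 1.11764
T_e = (F − 1)·T₀ = (1.11764 − 1) × 290 = 34.1 K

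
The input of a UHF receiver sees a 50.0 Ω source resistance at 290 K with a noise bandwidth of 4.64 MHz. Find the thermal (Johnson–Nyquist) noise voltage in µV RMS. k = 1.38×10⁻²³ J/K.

V_n = √(4kTRB)
4kTRB = 4 × 1.38×10⁻²³ × 290 × 5.00×10¹ × 4.64×10⁶ = 3.71×10⁻¹² V²
V_n = √(3.71×10⁻¹²) = 1.93×10⁻⁶ V = 1.93 µV

1.93 µV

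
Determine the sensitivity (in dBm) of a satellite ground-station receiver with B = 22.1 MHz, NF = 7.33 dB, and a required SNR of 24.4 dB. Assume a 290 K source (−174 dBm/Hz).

Sensitivity = −174 + 10 log₁₀(B) + NF + SNR_min
= −174 + 73.44 + 7.33 + 24.4
= −68.83 dBm → −68.8 dBm

−68.8 dBm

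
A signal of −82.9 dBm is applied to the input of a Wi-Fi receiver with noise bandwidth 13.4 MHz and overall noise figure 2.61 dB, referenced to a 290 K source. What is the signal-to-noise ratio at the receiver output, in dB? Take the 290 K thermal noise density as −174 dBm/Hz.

Noise floor: N = −174 + 10 log₁₀(B) + NF
10 log₁₀(1.34×10⁷) = 71.27 dB
N = −174 + 71.27 + 2.61 = −100.12 dBm
SNR = P_sig − N = −82.9 − (−100.12) = 17.22 dB → 17.2 dB

17.2 dB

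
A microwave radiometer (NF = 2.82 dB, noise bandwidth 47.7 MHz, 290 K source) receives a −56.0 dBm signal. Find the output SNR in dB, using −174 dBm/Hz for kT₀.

Noise floor: N = −174 + 10 log₁₀(B) + NF
10 log₁₀(4.77×10⁷) = 76.79 dB
N = −174 + 76.79 + 2.82 = −94.39 dBm
SNR = P_sig − N = −56.0 − (−94.39) = 38.39 dB → 38.4 dB

38.4 dB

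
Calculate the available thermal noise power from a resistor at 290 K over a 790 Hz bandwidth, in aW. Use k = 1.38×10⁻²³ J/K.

P_n = kTB = 1.38×10⁻²³ × 290 × 7.90×10² = 3.16×10⁻¹⁸ W = 3.16 aW

3.16 aW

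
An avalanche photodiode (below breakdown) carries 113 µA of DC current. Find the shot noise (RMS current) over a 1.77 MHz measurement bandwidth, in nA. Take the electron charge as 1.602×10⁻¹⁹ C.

I_n = √(2qI·B)
2qI·B = 2 × 1.602×10⁻¹⁹ × 1.13×10⁻⁴ × 1.77×10⁶ = 6.41×10⁻¹⁷ A²
I_n = √(6.41×10⁻¹⁷) = 8.01×10⁻⁹ A = 8.01 nA

8.01 nA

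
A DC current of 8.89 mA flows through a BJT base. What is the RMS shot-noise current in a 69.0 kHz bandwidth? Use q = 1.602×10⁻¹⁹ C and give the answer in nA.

I_n = √(2qI·B)
2qI·B = 2 × 1.602×10⁻¹⁹ × 8.89×10⁻³ × 6.90×10⁴ = 1.97×10⁻¹⁶ A²
I_n = √(1.97×10⁻¹⁶) = 1.40×10⁻⁸ A = 14.0 nA

14.0 nA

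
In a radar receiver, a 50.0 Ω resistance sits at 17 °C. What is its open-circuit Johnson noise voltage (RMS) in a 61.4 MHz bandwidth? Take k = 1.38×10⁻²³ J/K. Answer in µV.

7.01 µV

T = 17 °C + 273.15 = 290.15 K
V_n = √(4kTRB)
4kTRB = 4 × 1.38×10⁻²³ × 290.15 × 5.00×10¹ × 6.14×10⁷ = 4.92×10⁻¹¹ V²
V_n = √(4.92×10⁻¹¹) = 7.01×10⁻⁶ V = 7.01 µV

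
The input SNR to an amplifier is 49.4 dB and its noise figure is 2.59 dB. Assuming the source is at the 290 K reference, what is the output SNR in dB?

By definition F = SNR_in/SNR_out, so in dB: SNR_out = SNR_in − NF
SNR_out = 49.4 − 2.59 = 46.81 dB

46.81 dB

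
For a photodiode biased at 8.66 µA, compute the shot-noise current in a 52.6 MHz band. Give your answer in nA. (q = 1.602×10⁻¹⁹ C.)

12.1 nA

I_n = √(2qI·B)
2qI·B = 2 × 1.602×10⁻¹⁹ × 8.66×10⁻⁶ × 5.26×10⁷ = 1.46×10⁻¹⁶ A²
I_n = √(1.46×10⁻¹⁶) = 1.21×10⁻⁸ A = 12.1 nA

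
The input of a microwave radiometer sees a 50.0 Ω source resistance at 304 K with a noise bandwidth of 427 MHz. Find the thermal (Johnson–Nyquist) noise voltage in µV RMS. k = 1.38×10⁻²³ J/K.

V_n = √(4kTRB)
4kTRB = 4 × 1.38×10⁻²³ × 304 × 5.00×10¹ × 4.27×10⁸ = 3.58×10⁻¹⁰ V²
V_n = √(3.58×10⁻¹⁰) = 1.89×10⁻⁵ V = 18.9 µV

18.9 µV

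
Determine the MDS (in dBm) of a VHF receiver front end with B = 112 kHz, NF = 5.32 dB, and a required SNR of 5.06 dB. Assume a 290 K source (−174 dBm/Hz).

Sensitivity = −174 + 10 log₁₀(B) + NF + SNR_min
= −174 + 50.49 + 5.32 + 5.06
= −113.13 dBm → −113.1 dBm

−113.1 dBm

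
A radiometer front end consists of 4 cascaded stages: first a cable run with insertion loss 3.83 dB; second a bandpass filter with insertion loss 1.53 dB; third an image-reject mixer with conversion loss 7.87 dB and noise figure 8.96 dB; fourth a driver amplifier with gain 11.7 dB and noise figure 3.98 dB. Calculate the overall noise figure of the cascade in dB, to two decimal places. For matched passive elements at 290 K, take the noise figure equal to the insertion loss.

17.68 dB

Convert to linear (a loss of L dB is a gain of −L dB): F_i = 10^(NF_i/10), G_i = 10^(G_i,dB/10)
  Stage 1: F_1 = 10^(3.83/10) = 2.415, G_1 = 10^(−3.83/10) = 0.4140
  Stage 2: F_2 = 10^(1.53/10) = 1.422, G_2 = 10^(−1.53/10) = 0.7031
  Stage 3: F_3 = 10^(8.96/10) = 7.870, G_3 = 10^(−7.87/10) = 0.1633
  Stage 4: F_4 = 10^(3.98/10) = 2.500, G_4 = 10^(11.7/10) = 14.79
Friis cascade:
  F = 2.415 + (1.422 − 1)/0.4140 + (7.870 − 1)/0.2911 + (2.500 − 1)/0.04753 = 58.60
NF = 10 log₁₀(58.60) = 17.68 dB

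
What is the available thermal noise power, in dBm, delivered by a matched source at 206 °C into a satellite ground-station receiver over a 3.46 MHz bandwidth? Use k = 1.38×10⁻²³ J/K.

−106.4 dBm

T = 206 °C + 273.15 = 479.15 K
P_n = kTB = 1.38×10⁻²³ × 479.15 × 3.46×10⁶ = 2.29×10⁻¹⁴ W
In dBm: 10 log₁₀(2.29×10⁻¹⁴ / 10⁻³) = −106.4 dBm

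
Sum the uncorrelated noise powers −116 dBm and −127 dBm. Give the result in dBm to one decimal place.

−115.7 dBm

Convert to linear, add, convert back:
P₁ = 2.51×10⁻¹⁵ W, P₂ = 2.00×10⁻¹⁶ W
P_tot = 2.71×10⁻¹⁵ W → 10 log₁₀(P_tot / 10⁻³) = −115.7 dBm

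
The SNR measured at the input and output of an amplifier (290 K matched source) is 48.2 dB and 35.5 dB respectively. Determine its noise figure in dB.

NF (dB) = SNR_in(dB) − SNR_out(dB) when the source is at T₀
NF = 48.2 − 35.5 = 12.7 dB

12.7 dB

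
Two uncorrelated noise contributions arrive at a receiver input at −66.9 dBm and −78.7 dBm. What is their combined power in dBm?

−66.6 dBm

Convert to linear, add, convert back:
P₁ = 2.04×10⁻¹⁰ W, P₂ = 1.35×10⁻¹¹ W
P_tot = 2.18×10⁻¹⁰ W → 10 log₁₀(P_tot / 10⁻³) = −66.6 dBm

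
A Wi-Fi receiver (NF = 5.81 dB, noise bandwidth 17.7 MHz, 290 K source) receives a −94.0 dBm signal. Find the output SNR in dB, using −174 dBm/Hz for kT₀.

1.7 dB

Noise floor: N = −174 + 10 log₁₀(B) + NF
10 log₁₀(1.77×10⁷) = 72.48 dB
N = −174 + 72.48 + 5.81 = −95.71 dBm
SNR = P_sig − N = −94.0 − (−95.71) = 1.71 dB → 1.7 dB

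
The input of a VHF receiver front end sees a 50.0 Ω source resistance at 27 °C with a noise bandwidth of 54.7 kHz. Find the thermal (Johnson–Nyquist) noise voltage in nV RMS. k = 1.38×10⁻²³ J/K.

213 nV

T = 27 °C + 273.15 = 300.15 K
V_n = √(4kTRB)
4kTRB = 4 × 1.38×10⁻²³ × 300.15 × 5.00×10¹ × 5.47×10⁴ = 4.53×10⁻¹⁴ V²
V_n = √(4.53×10⁻¹⁴) = 2.13×10⁻⁷ V = 213 nV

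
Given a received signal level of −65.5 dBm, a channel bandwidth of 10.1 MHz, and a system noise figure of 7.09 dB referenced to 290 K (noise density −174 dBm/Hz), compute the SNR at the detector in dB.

Noise floor: N = −174 + 10 log₁₀(B) + NF
10 log₁₀(1.01×10⁷) = 70.04 dB
N = −174 + 70.04 + 7.09 = −96.87 dBm
SNR = P_sig − N = −65.5 − (−96.87) = 31.37 dB → 31.4 dB

31.4 dB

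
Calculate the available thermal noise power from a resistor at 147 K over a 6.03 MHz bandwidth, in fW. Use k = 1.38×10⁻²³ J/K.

P_n = kTB = 1.38×10⁻²³ × 147 × 6.03×10⁶ = 1.22×10⁻¹⁴ W = 12.2 fW

12.2 fW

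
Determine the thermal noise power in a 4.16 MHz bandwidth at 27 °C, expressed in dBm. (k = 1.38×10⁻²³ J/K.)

−107.6 dBm

T = 27 °C + 273.15 = 300.15 K
P_n = kTB = 1.38×10⁻²³ × 300.15 × 4.16×10⁶ = 1.72×10⁻¹⁴ W
In dBm: 10 log₁₀(1.72×10⁻¹⁴ / 10⁻³) = −107.6 dBm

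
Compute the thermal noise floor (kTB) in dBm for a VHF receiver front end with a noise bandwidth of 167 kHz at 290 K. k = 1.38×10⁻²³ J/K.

−121.8 dBm

P_n = kTB = 1.38×10⁻²³ × 290 × 1.67×10⁵ = 6.68×10⁻¹⁶ W
In dBm: 10 log₁₀(6.68×10⁻¹⁶ / 10⁻³) = −121.8 dBm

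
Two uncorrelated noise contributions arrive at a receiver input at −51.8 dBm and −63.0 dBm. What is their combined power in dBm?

Convert to linear, add, convert back:
P₁ = 6.61×10⁻⁹ W, P₂ = 5.01×10⁻¹⁰ W
P_tot = 7.11×10⁻⁹ W → 10 log₁₀(P_tot / 10⁻³) = −51.5 dBm

−51.5 dBm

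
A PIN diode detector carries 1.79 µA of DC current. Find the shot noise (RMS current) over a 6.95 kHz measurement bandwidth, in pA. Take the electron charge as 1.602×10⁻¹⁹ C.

63.1 pA

I_n = √(2qI·B)
2qI·B = 2 × 1.602×10⁻¹⁹ × 1.79×10⁻⁶ × 6.95×10³ = 3.99×10⁻²¹ A²
I_n = √(3.99×10⁻²¹) = 6.31×10⁻¹¹ A = 63.1 pA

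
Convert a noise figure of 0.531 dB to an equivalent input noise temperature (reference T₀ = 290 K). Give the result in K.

F = 10^(0.531/10) = 1.13006
T_e = (F − 1)·T₀ = (1.13006 − 1) × 290 = 37.7 K

37.7 K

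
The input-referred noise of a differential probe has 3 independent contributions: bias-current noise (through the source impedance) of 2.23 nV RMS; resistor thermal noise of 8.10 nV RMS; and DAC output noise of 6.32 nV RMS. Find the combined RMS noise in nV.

10.5 nV

Uncorrelated sources add in power (mean-square): V_tot = √(ΣV_i²)
V_tot = √[(2.23×10⁻⁹)² + (8.10×10⁻⁹)² + (6.32×10⁻⁹)²] = 1.05×10⁻⁸ V = 10.5 nV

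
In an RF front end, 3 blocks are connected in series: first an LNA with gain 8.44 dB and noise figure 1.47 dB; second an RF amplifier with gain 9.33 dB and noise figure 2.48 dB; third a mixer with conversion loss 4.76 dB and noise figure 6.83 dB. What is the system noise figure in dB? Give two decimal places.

1.98 dB

Convert to linear (a loss of L dB is a gain of −L dB): F_i = 10^(NF_i/10), G_i = 10^(G_i,dB/10)
  Stage 1: F_1 = 10^(1.47/10) = 1.403, G_1 = 10^(8.44/10) = 6.982
  Stage 2: F_2 = 10^(2.48/10) = 1.770, G_2 = 10^(9.33/10) = 8.570
  Stage 3: F_3 = 10^(6.83/10) = 4.819, G_3 = 10^(−4.76/10) = 0.3342
Friis cascade:
  F = 1.403 + (1.770 − 1)/6.982 + (4.819 − 1)/59.84 = 1.577
NF = 10 log₁₀(1.577) = 1.98 dB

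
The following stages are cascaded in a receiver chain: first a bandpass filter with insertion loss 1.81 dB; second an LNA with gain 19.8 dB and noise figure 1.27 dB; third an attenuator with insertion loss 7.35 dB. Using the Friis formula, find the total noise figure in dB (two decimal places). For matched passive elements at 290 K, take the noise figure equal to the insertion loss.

Convert to linear (a loss of L dB is a gain of −L dB): F_i = 10^(NF_i/10), G_i = 10^(G_i,dB/10)
  Stage 1: F_1 = 10^(1.81/10) = 1.517, G_1 = 10^(−1.81/10) = 0.6592
  Stage 2: F_2 = 10^(1.27/10) = 1.340, G_2 = 10^(19.8/10) = 95.50
  Stage 3: F_3 = 10^(7.35/10) = 5.433, G_3 = 10^(−7.35/10) = 0.1841
Friis cascade:
  F = 1.517 + (1.340 − 1)/0.6592 + (5.433 − 1)/62.95 = 2.103
NF = 10 log₁₀(2.103) = 3.23 dB

3.23 dB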